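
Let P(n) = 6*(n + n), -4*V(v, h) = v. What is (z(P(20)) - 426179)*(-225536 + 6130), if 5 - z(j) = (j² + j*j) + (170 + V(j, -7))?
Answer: 118804838504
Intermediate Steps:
V(v, h) = -v/4
P(n) = 12*n (P(n) = 6*(2*n) = 12*n)
z(j) = -165 - 2*j² + j/4 (z(j) = 5 - ((j² + j*j) + (170 - j/4)) = 5 - ((j² + j²) + (170 - j/4)) = 5 - (2*j² + (170 - j/4)) = 5 - (170 + 2*j² - j/4) = 5 + (-170 - 2*j² + j/4) = -165 - 2*j² + j/4)
(z(P(20)) - 426179)*(-225536 + 6130) = ((-165 - 2*(12*20)² + (12*20)/4) - 426179)*(-225536 + 6130) = ((-165 - 2*240² + (¼)*240) - 426179)*(-219406) = ((-165 - 2*57600 + 60) - 426179)*(-219406) = ((-165 - 115200 + 60) - 426179)*(-219406) = (-115305 - 426179)*(-219406) = -541484*(-219406) = 118804838504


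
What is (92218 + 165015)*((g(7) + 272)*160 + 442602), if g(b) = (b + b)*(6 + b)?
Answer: 132537245386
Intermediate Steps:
g(b) = 2*b*(6 + b) (g(b) = (2*b)*(6 + b) = 2*b*(6 + b))
(92218 + 165015)*((g(7) + 272)*160 + 442602) = (92218 + 165015)*((2*7*(6 + 7) + 272)*160 + 442602) = 257233*((2*7*13 + 272)*160 + 442602) = 257233*((182 + 272)*160 + 442602) = 257233*(454*160 + 442602) = 257233*(72640 + 442602) = 257233*515242 = 132537245386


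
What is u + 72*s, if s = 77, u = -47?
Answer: 5497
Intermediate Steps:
u + 72*s = -47 + 72*77 = -47 + 5544 = 5497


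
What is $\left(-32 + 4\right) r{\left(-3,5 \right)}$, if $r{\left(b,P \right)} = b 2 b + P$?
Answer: $-644$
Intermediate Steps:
$r{\left(b,P \right)} = P + 2 b^{2}$ ($r{\left(b,P \right)} = 2 b^{2} + P = P + 2 b^{2}$)
$\left(-32 + 4\right) r{\left(-3,5 \right)} = \left(-32 + 4\right) \left(5 + 2 \left(-3\right)^{2}\right) = - 28 \left(5 + 2 \cdot 9\right) = - 28 \left(5 + 18\right) = \left(-28\right) 23 = -644$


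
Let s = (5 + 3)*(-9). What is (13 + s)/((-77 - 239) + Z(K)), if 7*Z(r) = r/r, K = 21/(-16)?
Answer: 413/2211 ≈ 0.18679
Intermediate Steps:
K = -21/16 (K = 21*(-1/16) = -21/16 ≈ -1.3125)
Z(r) = 1/7 (Z(r) = (r/r)/7 = (1/7)*1 = 1/7)
s = -72 (s = 8*(-9) = -72)
(13 + s)/((-77 - 239) + Z(K)) = (13 - 72)/((-77 - 239) + 1/7) = -59/(-316 + 1/7) = -59/(-2211/7) = -59*(-7/2211) = 413/2211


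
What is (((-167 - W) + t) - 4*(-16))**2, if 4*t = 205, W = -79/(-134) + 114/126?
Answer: 89795516281/31674384 ≈ 2835.0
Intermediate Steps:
W = 4205/2814 (W = -79*(-1/134) + 114*(1/126) = 79/134 + 19/21 = 4205/2814 ≈ 1.4943)
t = 205/4 (t = (1/4)*205 = 205/4 ≈ 51.250)
(((-167 - W) + t) - 4*(-16))**2 = (((-167 - 1*4205/2814) + 205/4) - 4*(-16))**2 = (((-167 - 4205/2814) + 205/4) + 64)**2 = ((-474143/2814 + 205/4) + 64)**2 = (-659851/5628 + 64)**2 = (-299659/5628)**2 = 89795516281/31674384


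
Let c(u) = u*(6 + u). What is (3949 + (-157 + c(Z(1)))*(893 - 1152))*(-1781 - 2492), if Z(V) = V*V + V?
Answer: -172919764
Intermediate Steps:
Z(V) = V + V² (Z(V) = V² + V = V + V²)
(3949 + (-157 + c(Z(1)))*(893 - 1152))*(-1781 - 2492) = (3949 + (-157 + (1*(1 + 1))*(6 + 1*(1 + 1)))*(893 - 1152))*(-1781 - 2492) = (3949 + (-157 + (1*2)*(6 + 1*2))*(-259))*(-4273) = (3949 + (-157 + 2*(6 + 2))*(-259))*(-4273) = (3949 + (-157 + 2*8)*(-259))*(-4273) = (3949 + (-157 + 16)*(-259))*(-4273) = (3949 - 141*(-259))*(-4273) = (3949 + 36519)*(-4273) = 40468*(-4273) = -172919764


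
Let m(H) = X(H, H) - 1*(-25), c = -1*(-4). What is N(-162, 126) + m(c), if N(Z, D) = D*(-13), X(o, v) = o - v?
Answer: -1613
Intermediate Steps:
N(Z, D) = -13*D
c = 4
m(H) = 25 (m(H) = (H - H) - 1*(-25) = 0 + 25 = 25)
N(-162, 126) + m(c) = -13*126 + 25 = -1638 + 25 = -1613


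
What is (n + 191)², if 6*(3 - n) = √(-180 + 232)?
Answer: (582 - √13)²/9 ≈ 37171.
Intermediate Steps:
n = 3 - √13/3 (n = 3 - √(-180 + 232)/6 = 3 - √13/3 ≈ 1.7981)
(n + 191)² = ((3 - √13/3) + 191)² = (194 - √13/3)²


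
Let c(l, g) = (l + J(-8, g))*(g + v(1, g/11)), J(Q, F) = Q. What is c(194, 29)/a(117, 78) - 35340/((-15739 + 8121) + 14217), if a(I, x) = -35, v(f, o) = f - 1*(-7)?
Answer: -46651218/230965 ≈ -201.98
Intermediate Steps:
v(f, o) = 7 + f (v(f, o) = f + 7 = 7 + f)
c(l, g) = (-8 + l)*(8 + g) (c(l, g) = (l - 8)*(g + (7 + 1)) = (-8 + l)*(g + 8) = (-8 + l)*(8 + g))
c(194, 29)/a(117, 78) - 35340/((-15739 + 8121) + 14217) = (-64 - 8*29 + 8*194 + 29*194)/(-35) - 35340/((-15739 + 8121) + 14217) = (-64 - 232 + 1552 + 5626)*(-1/35) - 35340/(-7618 + 14217) = 6882*(-1/35) - 35340/6599 = -6882/35 - 35340*1/6599 = -6882/35 - 35340/6599 = -46651218/230965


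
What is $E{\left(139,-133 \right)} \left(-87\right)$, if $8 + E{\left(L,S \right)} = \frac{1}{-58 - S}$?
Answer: $\frac{17371}{25} \approx 694.84$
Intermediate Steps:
$E{\left(L,S \right)} = -8 + \frac{1}{-58 - S}$
$E{\left(139,-133 \right)} \left(-87\right) = \frac{-465 - -1064}{58 - 133} \left(-87\right) = \frac{-465 + 1064}{-75} \left(-87\right) = \left(- \frac{1}{75}\right) 599 \left(-87\right) = \left(- \frac{599}{75}\right) \left(-87\right) = \frac{17371}{25}$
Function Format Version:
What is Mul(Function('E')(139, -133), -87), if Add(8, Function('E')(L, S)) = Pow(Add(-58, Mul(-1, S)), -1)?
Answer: Rational(17371, 25) ≈ 694.84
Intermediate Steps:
Function('E')(L, S) = Add(-8, Pow(Add(-58, Mul(-1, S)), -1))
Mul(Function('E')(139, -133), -87) = Mul(Mul(Pow(Add(58, -133), -1), Add(-465, Mul(-8, -133))), -87) = Mul(Mul(Pow(-75, -1), Add(-465, 1064)), -87) = Mul(Mul(Rational(-1, 75), 599), -87) = Mul(Rational(-599, 75), -87) = Rational(17371, 25)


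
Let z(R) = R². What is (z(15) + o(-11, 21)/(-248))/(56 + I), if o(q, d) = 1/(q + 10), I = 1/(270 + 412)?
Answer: 613811/152772 ≈ 4.0178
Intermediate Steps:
I = 1/682 ≈ 0.0014663
o(q, d) = 1/(10 + q)
(z(15) + o(-11, 21)/(-248))/(56 + I) = (15² + 1/((10 - 11)*(-248)))/(56 + 1/682) = (225 - 1/248/(-1))/(38193/682) = (225 - 1*(-1/248))*(682/38193) = (225 + 1/248)*(682/38193) = (55801/248)*(682/38193) = 613811/152772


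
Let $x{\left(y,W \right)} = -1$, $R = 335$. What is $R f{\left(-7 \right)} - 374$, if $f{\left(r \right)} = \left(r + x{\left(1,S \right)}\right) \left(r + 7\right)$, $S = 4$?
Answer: $-374$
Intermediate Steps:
$f{\left(r \right)} = \left(-1 + r\right) \left(7 + r\right)$ ($f{\left(r \right)} = \left(r - 1\right) \left(r + 7\right) = \left(-1 + r\right) \left(7 + r\right)$)
$R f{\left(-7 \right)} - 374 = 335 \left(-7 + \left(-7\right)^{2} + 6 \left(-7\right)\right) - 374 = 335 \left(-7 + 49 - 42\right) - 374 = 335 \cdot 0 - 374 = 0 - 374 = -374$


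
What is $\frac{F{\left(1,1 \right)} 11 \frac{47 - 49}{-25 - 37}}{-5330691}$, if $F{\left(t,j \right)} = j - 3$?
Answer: $\frac{22}{165251421} \approx 1.3313 \cdot 10^{-7}$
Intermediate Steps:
$F{\left(t,j \right)} = -3 + j$
$\frac{F{\left(1,1 \right)} 11 \frac{47 - 49}{-25 - 37}}{-5330691} = \frac{\left(-3 + 1\right) 11 \frac{47 - 49}{-25 - 37}}{-5330691} = \left(-2\right) 11 \left(- \frac{2}{-62}\right) \left(- \frac{1}{5330691}\right) = - 22 \left(\left(-2\right) \left(- \frac{1}{62}\right)\right) \left(- \frac{1}{5330691}\right) = \left(-22\right) \frac{1}{31} \left(- \frac{1}{5330691}\right) = \left(- \frac{22}{31}\right) \left(- \frac{1}{5330691}\right) = \frac{22}{165251421}$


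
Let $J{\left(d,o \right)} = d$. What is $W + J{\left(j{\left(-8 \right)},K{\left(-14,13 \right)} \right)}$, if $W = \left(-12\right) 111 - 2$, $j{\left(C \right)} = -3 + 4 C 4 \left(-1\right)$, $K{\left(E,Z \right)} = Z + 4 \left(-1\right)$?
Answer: $-1209$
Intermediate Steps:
$K{\left(E,Z \right)} = -4 + Z$ ($K{\left(E,Z \right)} = Z - 4 = -4 + Z$)
$j{\left(C \right)} = -3 - 16 C$ ($j{\left(C \right)} = -3 + 16 C \left(-1\right) = -3 - 16 C$)
$W = -1334$ ($W = -1332 - 2 = -1334$)
$W + J{\left(j{\left(-8 \right)},K{\left(-14,13 \right)} \right)} = -1334 - -125 = -1334 + \left(-3 + 128\right) = -1334 + 125 = -1209$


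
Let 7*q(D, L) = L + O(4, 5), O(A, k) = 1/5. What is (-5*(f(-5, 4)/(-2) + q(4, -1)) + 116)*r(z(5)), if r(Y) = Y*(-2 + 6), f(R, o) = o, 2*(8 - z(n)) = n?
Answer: 19492/7 ≈ 2784.6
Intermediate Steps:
z(n) = 8 - n/2
O(A, k) = ⅕
q(D, L) = 1/35 + L/7 (q(D, L) = (L + ⅕)/7 = (⅕ + L)/7 = 1/35 + L/7)
r(Y) = 4*Y (r(Y) = Y*4 = 4*Y)
(-5*(f(-5, 4)/(-2) + q(4, -1)) + 116)*r(z(5)) = (-5*(4/(-2) + (1/35 + (⅐)*(-1))) + 116)*(4*(8 - ½*5)) = (-5*(4*(-½) + (1/35 - ⅐)) + 116)*(4*(8 - 5/2)) = (-5*(-2 - 4/35) + 116)*(4*(11/2)) = (-5*(-74/35) + 116)*22 = (74/7 + 116)*22 = (886/7)*22 = 19492/7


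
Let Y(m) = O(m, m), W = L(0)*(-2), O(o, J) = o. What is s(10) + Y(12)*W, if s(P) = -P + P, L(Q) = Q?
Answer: 0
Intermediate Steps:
s(P) = 0
W = 0 (W = 0*(-2) = 0)
Y(m) = m
s(10) + Y(12)*W = 0 + 12*0 = 0 + 0 = 0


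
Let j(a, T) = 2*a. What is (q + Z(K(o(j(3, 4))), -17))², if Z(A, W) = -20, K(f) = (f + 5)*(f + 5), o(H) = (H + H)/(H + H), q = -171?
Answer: 36481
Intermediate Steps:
o(H) = 1 (o(H) = (2*H)/((2*H)) = (2*H)*(1/(2*H)) = 1)
K(f) = (5 + f)² (K(f) = (5 + f)*(5 + f) = (5 + f)²)
(q + Z(K(o(j(3, 4))), -17))² = (-171 - 20)² = (-191)² = 36481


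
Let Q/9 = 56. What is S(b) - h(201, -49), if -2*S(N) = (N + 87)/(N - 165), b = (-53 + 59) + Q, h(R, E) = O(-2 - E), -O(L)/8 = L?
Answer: 86281/230 ≈ 375.13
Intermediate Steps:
Q = 504 (Q = 9*56 = 504)
O(L) = -8*L
h(R, E) = 16 + 8*E (h(R, E) = -8*(-2 - E) = 16 + 8*E)
b = 510 (b = (-53 + 59) + 504 = 6 + 504 = 510)
S(N) = -(87 + N)/(2*(-165 + N)) (S(N) = -(N + 87)/(2*(N - 165)) = -(87 + N)/(2*(-165 + N)))
S(b) - h(201, -49) = (-87 - 1*510)/(2*(-165 + 510)) - (16 + 8*(-49)) = (½)*(-87 - 510)/345 - (16 - 392) = (½)*(1/345)*(-597) - 1*(-376) = -199/230 + 376 = 86281/230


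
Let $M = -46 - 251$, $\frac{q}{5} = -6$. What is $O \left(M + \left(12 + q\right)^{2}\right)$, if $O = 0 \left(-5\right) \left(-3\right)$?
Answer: $0$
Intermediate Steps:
$q = -30$ ($q = 5 \left(-6\right) = -30$)
$O = 0$ ($O = 0 \left(-3\right) = 0$)
$M = -297$ ($M = -46 - 251 = -297$)
$O \left(M + \left(12 + q\right)^{2}\right) = 0 \left(-297 + \left(12 - 30\right)^{2}\right) = 0 \left(-297 + \left(-18\right)^{2}\right) = 0 \left(-297 + 324\right) = 0 \cdot 27 = 0$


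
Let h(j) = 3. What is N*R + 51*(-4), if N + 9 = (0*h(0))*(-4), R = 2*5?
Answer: -294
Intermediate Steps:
R = 10
N = -9 (N = -9 + (0*3)*(-4) = -9 + 0*(-4) = -9 + 0 = -9)
N*R + 51*(-4) = -9*10 + 51*(-4) = -90 - 204 = -294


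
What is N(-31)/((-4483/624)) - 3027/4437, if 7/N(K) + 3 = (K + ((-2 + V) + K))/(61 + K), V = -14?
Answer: -3369727/6630357 ≈ -0.50823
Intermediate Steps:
N(K) = 7/(-3 + (-16 + 2*K)/(61 + K)) (N(K) = 7/(-3 + (K + ((-2 - 14) + K))/(61 + K)) = 7/(-3 + (K + (-16 + K))/(61 + K)) = 7/(-3 + (-16 + 2*K)/(61 + K)))
N(-31)/((-4483/624)) - 3027/4437 = (7*(-61 - 1*(-31))/(199 - 31))/((-4483/624)) - 3027/4437 = (7*(-61 + 31)/168)/((-4483*1/624)) - 3027*1/4437 = (7*(1/168)*(-30))/(-4483/624) - 1009/1479 = -5/4*(-624/4483) - 1009/1479 = 780/4483 - 1009/1479 = -3369727/6630357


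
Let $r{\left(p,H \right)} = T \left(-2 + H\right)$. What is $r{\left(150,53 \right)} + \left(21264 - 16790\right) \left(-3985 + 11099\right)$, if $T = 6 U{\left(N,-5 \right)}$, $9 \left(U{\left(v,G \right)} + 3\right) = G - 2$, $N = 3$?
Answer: $31826880$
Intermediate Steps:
$U{\left(v,G \right)} = - \frac{29}{9} + \frac{G}{9}$ ($U{\left(v,G \right)} = -3 + \frac{G - 2}{9} = -3 + \frac{-2 + G}{9} = -3 + \left(- \frac{2}{9} + \frac{G}{9}\right) = - \frac{29}{9} + \frac{G}{9}$)
$T = - \frac{68}{3}$ ($T = 6 \left(- \frac{29}{9} + \frac{1}{9} \left(-5\right)\right) = 6 \left(- \frac{29}{9} - \frac{5}{9}\right) = 6 \left(- \frac{34}{9}\right) = - \frac{68}{3} \approx -22.667$)
$r{\left(p,H \right)} = \frac{136}{3} - \frac{68 H}{3}$ ($r{\left(p,H \right)} = - \frac{68 \left(-2 + H\right)}{3} = \frac{136}{3} - \frac{68 H}{3}$)
$r{\left(150,53 \right)} + \left(21264 - 16790\right) \left(-3985 + 11099\right) = \left(\frac{136}{3} - \frac{3604}{3}\right) + \left(21264 - 16790\right) \left(-3985 + 11099\right) = \left(\frac{136}{3} - \frac{3604}{3}\right) + 4474 \cdot 7114 = -1156 + 31828036 = 31826880$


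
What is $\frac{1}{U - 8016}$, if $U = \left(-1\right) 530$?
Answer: $- \frac{1}{8546} \approx -0.00011701$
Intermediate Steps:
$U = -530$
$\frac{1}{U - 8016} = \frac{1}{-530 - 8016} = \frac{1}{-8546} = - \frac{1}{8546}$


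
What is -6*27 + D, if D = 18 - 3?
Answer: -147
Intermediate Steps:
D = 15
-6*27 + D = -6*27 + 15 = -162 + 15 = -147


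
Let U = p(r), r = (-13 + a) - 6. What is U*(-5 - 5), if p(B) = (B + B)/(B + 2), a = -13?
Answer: -64/3 ≈ -21.333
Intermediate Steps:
r = -32 (r = (-13 - 13) - 6 = -26 - 6 = -32)
p(B) = 2*B/(2 + B) (p(B) = (2*B)/(2 + B) = 2*B/(2 + B))
U = 32/15 (U = 2*(-32)/(2 - 32) = 2*(-32)/(-30) = 2*(-32)*(-1/30) = 32/15 ≈ 2.1333)
U*(-5 - 5) = 32*(-5 - 5)/15 = (32/15)*(-10) = -64/3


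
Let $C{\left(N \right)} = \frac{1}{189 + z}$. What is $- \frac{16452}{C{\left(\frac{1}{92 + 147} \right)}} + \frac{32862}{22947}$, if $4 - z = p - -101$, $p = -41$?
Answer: $- \frac{16736888330}{7649} \approx -2.1881 \cdot 10^{6}$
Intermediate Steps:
$z = -56$ ($z = 4 - \left(-41 - -101\right) = 4 - \left(-41 + 101\right) = 4 - 60 = -56$)
$C{\left(N \right)} = \frac{1}{133}$ ($C{\left(N \right)} = \frac{1}{189 - 56} = \frac{1}{133}$)
$- \frac{16452}{C{\left(\frac{1}{92 + 147} \right)}} + \frac{32862}{22947} = - 16452 \frac{1}{\frac{1}{133}} + \frac{32862}{22947} = \left(-16452\right) 133 + 32862 \cdot \frac{1}{22947} = -2188116 + \frac{10954}{7649} = - \frac{16736888330}{7649}$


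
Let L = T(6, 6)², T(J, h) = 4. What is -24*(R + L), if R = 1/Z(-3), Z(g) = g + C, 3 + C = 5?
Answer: -360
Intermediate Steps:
C = 2 (C = -3 + 5 = 2)
Z(g) = 2 + g (Z(g) = g + 2 = 2 + g)
R = -1 (R = 1/(2 - 3) = 1/(-1) = -1)
L = 16 (L = 4² = 16)
-24*(R + L) = -24*(-1 + 16) = -24*15 = -360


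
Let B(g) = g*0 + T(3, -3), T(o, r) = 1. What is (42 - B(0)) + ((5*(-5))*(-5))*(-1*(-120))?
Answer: 15041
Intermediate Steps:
B(g) = 1 (B(g) = g*0 + 1 = 0 + 1 = 1)
(42 - B(0)) + ((5*(-5))*(-5))*(-1*(-120)) = (42 - 1*1) + ((5*(-5))*(-5))*(-1*(-120)) = (42 - 1) - 25*(-5)*120 = 41 + 125*120 = 41 + 15000 = 15041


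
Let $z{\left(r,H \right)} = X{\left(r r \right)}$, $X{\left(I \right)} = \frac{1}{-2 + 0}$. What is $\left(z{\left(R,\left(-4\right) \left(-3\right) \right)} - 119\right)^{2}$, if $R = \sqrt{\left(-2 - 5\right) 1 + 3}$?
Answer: $\frac{57121}{4} \approx 14280.0$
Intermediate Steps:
$X{\left(I \right)} = - \frac{1}{2}$ ($X{\left(I \right)} = \frac{1}{-2} = - \frac{1}{2}$)
$R = 2 i$ ($R = \sqrt{\left(-7\right) 1 + 3} = \sqrt{-7 + 3} = \sqrt{-4} = 2 i \approx 2.0 i$)
$z{\left(r,H \right)} = - \frac{1}{2}$
$\left(z{\left(R,\left(-4\right) \left(-3\right) \right)} - 119\right)^{2} = \left(- \frac{1}{2} - 119\right)^{2} = \left(- \frac{239}{2}\right)^{2} = \frac{57121}{4}$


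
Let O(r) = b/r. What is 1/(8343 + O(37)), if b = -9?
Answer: 37/308682 ≈ 0.00011986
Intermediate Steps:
O(r) = -9/r
1/(8343 + O(37)) = 1/(8343 - 9/37) = 1/(308682/37) = 37/308682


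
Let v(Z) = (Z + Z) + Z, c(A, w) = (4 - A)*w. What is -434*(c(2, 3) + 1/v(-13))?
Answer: -101122/39 ≈ -2592.9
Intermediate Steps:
c(A, w) = w*(4 - A)
v(Z) = 3*Z (v(Z) = 2*Z + Z = 3*Z)
-434*(c(2, 3) + 1/v(-13)) = -434*(3*(4 - 1*2) + 1/(3*(-13))) = -434*(3*(4 - 2) + 1/(-39)) = -434*(3*2 - 1/39) = -434*(6 - 1/39) = -434*233/39 = -101122/39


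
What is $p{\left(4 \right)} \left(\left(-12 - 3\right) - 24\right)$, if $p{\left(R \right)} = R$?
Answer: $-156$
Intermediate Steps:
$p{\left(4 \right)} \left(\left(-12 - 3\right) - 24\right) = 4 \left(\left(-12 - 3\right) - 24\right) = 4 \left(-15 - 24\right) = 4 \left(-39\right) = -156$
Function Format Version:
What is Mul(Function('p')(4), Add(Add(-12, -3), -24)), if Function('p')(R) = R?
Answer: -156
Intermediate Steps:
Mul(Function('p')(4), Add(Add(-12, -3), -24)) = Mul(4, Add(Add(-12, -3), -24)) = Mul(4, Add(-15, -24)) = Mul(4, -39) = -156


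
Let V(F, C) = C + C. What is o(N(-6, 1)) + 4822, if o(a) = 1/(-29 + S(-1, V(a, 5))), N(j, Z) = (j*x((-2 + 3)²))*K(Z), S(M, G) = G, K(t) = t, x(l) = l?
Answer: 91617/19 ≈ 4821.9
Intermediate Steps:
V(F, C) = 2*C
N(j, Z) = Z*j (N(j, Z) = (j*(-2 + 3)²)*Z = (j*1²)*Z = (j*1)*Z = j*Z = Z*j)
o(a) = -1/19 (o(a) = 1/(-29 + 2*5) = 1/(-29 + 10) = 1/(-19) = -1/19)
o(N(-6, 1)) + 4822 = -1/19 + 4822 = 91617/19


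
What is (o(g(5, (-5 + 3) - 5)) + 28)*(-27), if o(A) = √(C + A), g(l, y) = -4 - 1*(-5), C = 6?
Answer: -756 - 27*√7 ≈ -827.44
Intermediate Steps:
g(l, y) = 1 (g(l, y) = -4 + 5 = 1)
o(A) = √(6 + A)
(o(g(5, (-5 + 3) - 5)) + 28)*(-27) = (√(6 + 1) + 28)*(-27) = (√7 + 28)*(-27) = (28 + √7)*(-27) = -756 - 27*√7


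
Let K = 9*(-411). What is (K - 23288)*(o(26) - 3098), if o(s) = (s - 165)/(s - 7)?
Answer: 1592259987/19 ≈ 8.3803e+7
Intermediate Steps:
K = -3699
o(s) = (-165 + s)/(-7 + s)
(K - 23288)*(o(26) - 3098) = (-3699 - 23288)*((-165 + 26)/(-7 + 26) - 3098) = -26987*(-139/19 - 3098) = -26987*(-59001/19) = 1592259987/19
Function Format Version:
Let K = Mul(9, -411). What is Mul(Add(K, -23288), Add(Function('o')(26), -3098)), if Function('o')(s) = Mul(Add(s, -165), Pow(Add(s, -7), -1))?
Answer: Rational(1592259987, 19) ≈ 8.3803e+7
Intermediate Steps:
K = -3699
Function('o')(s) = Mul(Pow(Add(-7, s), -1), Add(-165, s)) (Function('o')(s) = Mul(Add(-165, s), Pow(Add(-7, s), -1)) = Mul(Pow(Add(-7, s), -1), Add(-165, s)))
Mul(Add(K, -23288), Add(Function('o')(26), -3098)) = Mul(Add(-3699, -23288), Add(Mul(Pow(Add(-7, 26), -1), Add(-165, 26)), -3098)) = Mul(-26987, Add(Mul(Pow(19, -1), -139), -3098)) = Mul(-26987, Add(Mul(Rational(1, 19), -139), -3098)) = Mul(-26987, Add(Rational(-139, 19), -3098)) = Mul(-26987, Rational(-59001, 19)) = Rational(1592259987, 19)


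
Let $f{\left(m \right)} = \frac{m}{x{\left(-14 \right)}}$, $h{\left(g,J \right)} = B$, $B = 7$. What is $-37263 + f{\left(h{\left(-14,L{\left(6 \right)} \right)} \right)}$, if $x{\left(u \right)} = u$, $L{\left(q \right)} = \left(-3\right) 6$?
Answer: $- \frac{74527}{2} \approx -37264.0$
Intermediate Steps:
$L{\left(q \right)} = -18$
$h{\left(g,J \right)} = 7$
$f{\left(m \right)} = - \frac{m}{14}$ ($f{\left(m \right)} = \frac{m}{-14} = m \left(- \frac{1}{14}\right) = - \frac{m}{14}$)
$-37263 + f{\left(h{\left(-14,L{\left(6 \right)} \right)} \right)} = -37263 - \frac{1}{2} = - \frac{74527}{2}$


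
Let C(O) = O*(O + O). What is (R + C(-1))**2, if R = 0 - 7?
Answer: 25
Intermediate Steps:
R = -7
C(O) = 2*O**2 (C(O) = O*(2*O) = 2*O**2)
(R + C(-1))**2 = (-7 + 2*(-1)**2)**2 = (-7 + 2*1)**2 = (-7 + 2)**2 = (-5)**2 = 25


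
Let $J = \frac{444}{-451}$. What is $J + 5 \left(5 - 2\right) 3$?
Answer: $\frac{19851}{451} \approx 44.016$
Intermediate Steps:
$J = - \frac{444}{451}$ ($J = 444 \left(- \frac{1}{451}\right) = - \frac{444}{451} \approx -0.98448$)
$J + 5 \left(5 - 2\right) 3 = - \frac{444}{451} + 5 \left(5 - 2\right) 3 = - \frac{444}{451} + 5 \cdot 3 \cdot 3 = - \frac{444}{451} + 5 \cdot 9 = - \frac{444}{451} + 45 = \frac{19851}{451}$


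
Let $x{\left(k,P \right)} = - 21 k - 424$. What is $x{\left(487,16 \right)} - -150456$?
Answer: $139805$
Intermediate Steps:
$x{\left(k,P \right)} = -424 - 21 k$
$x{\left(487,16 \right)} - -150456 = \left(-424 - 10227\right) - -150456 = \left(-424 - 10227\right) + 150456 = -10651 + 150456 = 139805$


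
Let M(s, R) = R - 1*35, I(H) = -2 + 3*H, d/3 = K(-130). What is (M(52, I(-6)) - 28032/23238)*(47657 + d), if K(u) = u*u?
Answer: -21411040259/3873 ≈ -5.5283e+6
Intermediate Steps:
K(u) = u**2
d = 50700 (d = 3*(-130)**2 = 3*16900 = 50700)
M(s, R) = -35 + R (M(s, R) = R - 35 = -35 + R)
(M(52, I(-6)) - 28032/23238)*(47657 + d) = ((-35 + (-2 + 3*(-6))) - 28032/23238)*(47657 + 50700) = ((-35 + (-2 - 18)) - 28032*1/23238)*98357 = ((-35 - 20) - 4672/3873)*98357 = (-55 - 4672/3873)*98357 = -217687/3873*98357 = -21411040259/3873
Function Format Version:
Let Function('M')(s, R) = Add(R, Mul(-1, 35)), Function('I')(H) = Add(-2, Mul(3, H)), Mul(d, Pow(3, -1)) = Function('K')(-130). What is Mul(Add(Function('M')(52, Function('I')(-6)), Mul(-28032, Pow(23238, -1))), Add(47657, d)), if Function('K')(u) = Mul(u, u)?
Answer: Rational(-21411040259, 3873) ≈ -5.5283e+6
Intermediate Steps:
Function('K')(u) = Pow(u, 2)
d = 50700 (d = Mul(3, Pow(-130, 2)) = Mul(3, 16900) = 50700)
Function('M')(s, R) = Add(-35, R) (Function('M')(s, R) = Add(R, -35) = Add(-35, R))
Mul(Add(Function('M')(52, Function('I')(-6)), Mul(-28032, Pow(23238, -1))), Add(47657, d)) = Mul(Add(Add(-35, Add(-2, Mul(3, -6))), Mul(-28032, Pow(23238, -1))), Add(47657, 50700)) = Mul(Add(Add(-35, Add(-2, -18)), Mul(-28032, Rational(1, 23238))), 98357) = Mul(Add(Add(-35, -20), Rational(-4672, 3873)), 98357) = Mul(Add(-55, Rational(-4672, 3873)), 98357) = Mul(Rational(-217687, 3873), 98357) = Rational(-21411040259, 3873)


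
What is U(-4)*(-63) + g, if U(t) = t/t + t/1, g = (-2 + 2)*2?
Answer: 189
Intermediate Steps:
g = 0 (g = 0*2 = 0)
U(t) = 1 + t (U(t) = 1 + t*1 = 1 + t)
U(-4)*(-63) + g = (1 - 4)*(-63) + 0 = -3*(-63) + 0 = 189 + 0 = 189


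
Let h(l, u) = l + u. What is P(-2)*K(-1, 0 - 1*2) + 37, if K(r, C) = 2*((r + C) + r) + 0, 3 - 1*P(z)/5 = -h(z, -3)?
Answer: 117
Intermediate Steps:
P(z) = 5*z (P(z) = 15 - (-5)*(z - 3) = 15 - (-5)*(-3 + z) = 15 - 5*(3 - z) = 15 + (-15 + 5*z) = 5*z)
K(r, C) = 2*C + 4*r (K(r, C) = 2*((C + r) + r) + 0 = 2*(C + 2*r) + 0 = (2*C + 4*r) + 0 = 2*C + 4*r)
P(-2)*K(-1, 0 - 1*2) + 37 = (5*(-2))*(2*(0 - 1*2) + 4*(-1)) + 37 = -10*(2*(0 - 2) - 4) + 37 = -10*(2*(-2) - 4) + 37 = -10*(-4 - 4) + 37 = -10*(-8) + 37 = 80 + 37 = 117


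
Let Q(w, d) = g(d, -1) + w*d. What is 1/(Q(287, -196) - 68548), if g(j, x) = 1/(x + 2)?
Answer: -1/124799 ≈ -8.0129e-6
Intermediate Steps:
g(j, x) = 1/(2 + x)
Q(w, d) = 1 + d*w (Q(w, d) = 1/(2 - 1) + w*d = 1/1 + d*w = 1 + d*w)
1/(Q(287, -196) - 68548) = 1/((1 - 196*287) - 68548) = 1/((1 - 56252) - 68548) = 1/(-56251 - 68548) = 1/(-124799) = -1/124799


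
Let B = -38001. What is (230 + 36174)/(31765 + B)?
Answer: -9101/1559 ≈ -5.8377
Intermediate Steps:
(230 + 36174)/(31765 + B) = (230 + 36174)/(31765 - 38001) = 36404/(-6236) = 36404*(-1/6236) = -9101/1559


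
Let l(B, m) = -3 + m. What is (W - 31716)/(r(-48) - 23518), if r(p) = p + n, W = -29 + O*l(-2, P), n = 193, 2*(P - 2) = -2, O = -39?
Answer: 31667/23373 ≈ 1.3549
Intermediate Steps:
P = 1 (P = 2 + (½)*(-2) = 2 - 1 = 1)
W = 49 (W = -29 - 39*(-3 + 1) = -29 - 39*(-2) = -29 + 78 = 49)
r(p) = 193 + p (r(p) = p + 193 = 193 + p)
(W - 31716)/(r(-48) - 23518) = (49 - 31716)/((193 - 48) - 23518) = -31667/(145 - 23518) = -31667/(-23373) = -31667*(-1/23373) = 31667/23373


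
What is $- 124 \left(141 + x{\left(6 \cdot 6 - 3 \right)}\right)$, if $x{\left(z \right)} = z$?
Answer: $-21576$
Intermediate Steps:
$- 124 \left(141 + x{\left(6 \cdot 6 - 3 \right)}\right) = - 124 \left(141 + \left(6 \cdot 6 - 3\right)\right) = - 124 \left(141 + \left(36 - 3\right)\right) = - 124 \left(141 + 33\right) = \left(-124\right) 174 = -21576$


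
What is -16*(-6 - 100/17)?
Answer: 3232/17 ≈ 190.12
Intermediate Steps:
-16*(-6 - 100/17) = -16*(-202/17) = 3232/17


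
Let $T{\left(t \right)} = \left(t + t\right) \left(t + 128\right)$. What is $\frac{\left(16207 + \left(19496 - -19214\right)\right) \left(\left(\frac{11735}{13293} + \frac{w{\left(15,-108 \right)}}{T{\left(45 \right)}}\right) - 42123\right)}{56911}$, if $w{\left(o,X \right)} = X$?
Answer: $- \frac{26598440893489406}{654388003395} \approx -40646.0$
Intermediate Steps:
$T{\left(t \right)} = 2 t \left(128 + t\right)$
$\frac{\left(16207 + \left(19496 - -19214\right)\right) \left(\left(\frac{11735}{13293} + \frac{w{\left(15,-108 \right)}}{T{\left(45 \right)}}\right) - 42123\right)}{56911} = \frac{\left(16207 + \left(19496 - -19214\right)\right) \left(\left(\frac{11735}{13293} - \frac{108}{2 \cdot 45 \left(128 + 45\right)}\right) - 42123\right)}{56911} = \left(16207 + \left(19496 + 19214\right)\right) \left(\left(11735 \cdot \frac{1}{13293} - \frac{108}{2 \cdot 45 \cdot 173}\right) - 42123\right) \frac{1}{56911} = \left(16207 + 38710\right) \left(\left(\frac{11735}{13293} - \frac{108}{15570}\right) - 42123\right) \frac{1}{56911} = 54917 \left(\left(\frac{11735}{13293} - \frac{6}{865}\right) - 42123\right) \frac{1}{56911} = 54917 \left(\frac{10071017}{11498445} - 42123\right) \frac{1}{56911} = 54917 \left(- \frac{484338927718}{11498445}\right) \frac{1}{56911} = \left(- \frac{26598440893489406}{11498445}\right) \frac{1}{56911} = - \frac{26598440893489406}{654388003395}$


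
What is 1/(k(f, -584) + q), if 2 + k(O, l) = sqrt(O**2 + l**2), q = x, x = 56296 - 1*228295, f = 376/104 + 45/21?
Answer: -1424340281/244985128112969 - 364*sqrt(176534957)/244985128112969 ≈ -5.8337e-6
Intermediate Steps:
f = 524/91 (f = 376*(1/104) + 45*(1/21) = 47/13 + 15/7 = 524/91 ≈ 5.7582)
x = -171999 (x = 56296 - 228295 = -171999)
q = -171999
k(O, l) = -2 + sqrt(O**2 + l**2)
1/(k(f, -584) + q) = 1/((-2 + sqrt((524/91)**2 + (-584)**2)) - 171999) = 1/((-2 + sqrt(274576/8281 + 341056)) - 171999) = 1/((-2 + sqrt(2824559312/8281)) - 171999) = 1/((-2 + 4*sqrt(176534957)/91) - 171999) = 1/(-172001 + 4*sqrt(176534957)/91)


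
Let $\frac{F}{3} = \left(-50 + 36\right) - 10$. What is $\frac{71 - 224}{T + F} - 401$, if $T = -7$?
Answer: $- \frac{31526}{79} \approx -399.06$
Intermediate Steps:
$F = -72$ ($F = 3 \left(\left(-50 + 36\right) - 10\right) = 3 \left(-14 - 10\right) = 3 \left(-24\right) = -72$)
$\frac{71 - 224}{T + F} - 401 = \frac{71 - 224}{-7 - 72} - 401 = - \frac{153}{-79} - 401 = \left(-153\right) \left(- \frac{1}{79}\right) - 401 = \frac{153}{79} - 401 = - \frac{31526}{79}$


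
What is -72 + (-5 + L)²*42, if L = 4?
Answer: -30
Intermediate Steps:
-72 + (-5 + L)²*42 = -72 + (-5 + 4)²*42 = -72 + (-1)²*42 = -72 + 1*42 = -72 + 42 = -30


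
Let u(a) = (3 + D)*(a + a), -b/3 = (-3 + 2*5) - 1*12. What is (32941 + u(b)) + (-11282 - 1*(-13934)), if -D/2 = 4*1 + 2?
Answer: 35323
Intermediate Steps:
D = -12 (D = -2*(4*1 + 2) = -2*(4 + 2) = -2*6 = -12)
b = 15 (b = -3*((-3 + 2*5) - 1*12) = -3*((-3 + 10) - 12) = -3*(7 - 12) = -3*(-5) = 15)
u(a) = -18*a (u(a) = (3 - 12)*(a + a) = -18*a)
(32941 + u(b)) + (-11282 - 1*(-13934)) = (32941 - 18*15) + (-11282 - 1*(-13934)) = (32941 - 270) + (-11282 + 13934) = 32671 + 2652 = 35323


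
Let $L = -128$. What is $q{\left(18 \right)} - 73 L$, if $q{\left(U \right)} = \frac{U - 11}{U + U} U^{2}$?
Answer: $9407$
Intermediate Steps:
$q{\left(U \right)} = \frac{U \left(-11 + U\right)}{2}$ ($q{\left(U \right)} = \frac{-11 + U}{2 U} U^{2} = \frac{U \left(-11 + U\right)}{2}$)
$q{\left(18 \right)} - 73 L = \frac{1}{2} \cdot 18 \left(-11 + 18\right) - -9344 = \frac{1}{2} \cdot 18 \cdot 7 + 9344 = 63 + 9344 = 9407$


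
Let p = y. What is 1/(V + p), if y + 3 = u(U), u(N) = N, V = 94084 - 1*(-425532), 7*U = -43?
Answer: 7/3637248 ≈ 1.9245e-6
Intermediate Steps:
U = -43/7 (U = (⅐)*(-43) = -43/7 ≈ -6.1429)
V = 519616 (V = 94084 + 425532 = 519616)
y = -64/7 (y = -3 - 43/7 = -64/7 ≈ -9.1429)
p = -64/7 ≈ -9.1429
1/(V + p) = 1/(519616 - 64/7) = 1/(3637248/7) = 7/3637248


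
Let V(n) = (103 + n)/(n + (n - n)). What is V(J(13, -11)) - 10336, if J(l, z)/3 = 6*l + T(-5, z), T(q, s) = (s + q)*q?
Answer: -4898687/474 ≈ -10335.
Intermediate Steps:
T(q, s) = q*(q + s) (T(q, s) = (q + s)*q = q*(q + s))
J(l, z) = 75 - 15*z + 18*l (J(l, z) = 3*(6*l - 5*(-5 + z)) = 3*(6*l + (25 - 5*z)) = 3*(25 - 5*z + 6*l) = 75 - 15*z + 18*l)
V(n) = (103 + n)/n (V(n) = (103 + n)/(n + 0) = (103 + n)/n)
V(J(13, -11)) - 10336 = (103 + (75 - 15*(-11) + 18*13))/(75 - 15*(-11) + 18*13) - 10336 = (103 + (75 + 165 + 234))/(75 + 165 + 234) - 10336 = (103 + 474)/474 - 10336 = (1/474)*577 - 10336 = 577/474 - 10336 = -4898687/474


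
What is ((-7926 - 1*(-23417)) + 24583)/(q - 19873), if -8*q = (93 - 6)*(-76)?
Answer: -80148/38093 ≈ -2.1040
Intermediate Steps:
q = 1653/2 (q = -(93 - 6)*(-76)/8 = -87*(-76)/8 = -⅛*(-6612) = 1653/2 ≈ 826.50)
((-7926 - 1*(-23417)) + 24583)/(q - 19873) = ((-7926 - 1*(-23417)) + 24583)/(1653/2 - 19873) = ((-7926 + 23417) + 24583)/(-38093/2) = (15491 + 24583)*(-2/38093) = 40074*(-2/38093) = -80148/38093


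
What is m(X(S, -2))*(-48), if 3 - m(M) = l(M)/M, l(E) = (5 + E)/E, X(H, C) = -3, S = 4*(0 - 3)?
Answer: -400/3 ≈ -133.33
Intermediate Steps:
S = -12 (S = 4*(-3) = -12)
l(E) = (5 + E)/E
m(M) = 3 - (5 + M)/M² (m(M) = 3 - (5 + M)/M/M = 3 - (5 + M)/M²)
m(X(S, -2))*(-48) = (3 - 1/(-3) - 5/(-3)²)*(-48) = (3 - 1*(-⅓) - 5*⅑)*(-48) = (3 + ⅓ - 5/9)*(-48) = (25/9)*(-48) = -400/3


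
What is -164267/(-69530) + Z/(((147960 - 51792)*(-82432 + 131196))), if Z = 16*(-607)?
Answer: 12036490510291/5094741602415 ≈ 2.3625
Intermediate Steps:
Z = -9712
-164267/(-69530) + Z/(((147960 - 51792)*(-82432 + 131196))) = -164267/(-69530) - 9712*1/((-82432 + 131196)*(147960 - 51792)) = -164267*(-1/69530) - 9712/(96168*48764) = 164267/69530 - 9712/4689536352 = 164267/69530 - 9712*1/4689536352 = 164267/69530 - 607/293096022 = 12036490510291/5094741602415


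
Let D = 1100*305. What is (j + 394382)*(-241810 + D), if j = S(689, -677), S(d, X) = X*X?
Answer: 79890493590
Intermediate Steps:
S(d, X) = X²
j = 458329 (j = (-677)² = 458329)
D = 335500
(j + 394382)*(-241810 + D) = (458329 + 394382)*(-241810 + 335500) = 852711*93690 = 79890493590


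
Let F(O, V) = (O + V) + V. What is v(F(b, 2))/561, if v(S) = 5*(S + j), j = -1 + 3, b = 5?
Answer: 5/51 ≈ 0.098039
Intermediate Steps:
F(O, V) = O + 2*V
j = 2
v(S) = 10 + 5*S (v(S) = 5*(S + 2) = 5*(2 + S) = 10 + 5*S)
v(F(b, 2))/561 = (10 + 5*(5 + 2*2))/561 = (10 + 5*(5 + 4))*(1/561) = (10 + 5*9)*(1/561) = (10 + 45)*(1/561) = 55*(1/561) = 5/51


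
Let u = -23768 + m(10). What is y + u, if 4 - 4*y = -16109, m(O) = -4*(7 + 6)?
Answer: -79167/4 ≈ -19792.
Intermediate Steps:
m(O) = -52 (m(O) = -4*13 = -52)
u = -23820 (u = -23768 - 52 = -23820)
y = 16113/4 (y = 1 - ¼*(-16109) = 1 + 16109/4 = 16113/4 ≈ 4028.3)
y + u = 16113/4 - 23820 = -79167/4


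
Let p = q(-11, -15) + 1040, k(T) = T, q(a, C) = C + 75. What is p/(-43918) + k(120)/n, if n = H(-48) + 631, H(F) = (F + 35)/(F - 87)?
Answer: 154438450/935431441 ≈ 0.16510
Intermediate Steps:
q(a, C) = 75 + C
H(F) = (35 + F)/(-87 + F)
p = 1100 (p = (75 - 15) + 1040 = 60 + 1040 = 1100)
n = 85198/135 (n = (35 - 48)/(-87 - 48) + 631 = -13/(-135) + 631 = -1/135*(-13) + 631 = 13/135 + 631 = 85198/135 ≈ 631.10)
p/(-43918) + k(120)/n = 1100/(-43918) + 120/(85198/135) = 1100*(-1/43918) + 120*(135/85198) = -550/21959 + 8100/42599 = 154438450/935431441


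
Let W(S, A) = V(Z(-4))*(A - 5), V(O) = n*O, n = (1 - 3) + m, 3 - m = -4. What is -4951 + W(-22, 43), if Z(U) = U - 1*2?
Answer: -6091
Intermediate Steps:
m = 7 (m = 3 - 1*(-4) = 3 + 4 = 7)
n = 5 (n = (1 - 3) + 7 = -2 + 7 = 5)
Z(U) = -2 + U (Z(U) = U - 2 = -2 + U)
V(O) = 5*O
W(S, A) = 150 - 30*A (W(S, A) = (5*(-2 - 4))*(A - 5) = (5*(-6))*(-5 + A) = -30*(-5 + A) = 150 - 30*A)
-4951 + W(-22, 43) = -4951 + (150 - 30*43) = -4951 + (150 - 1290) = -4951 - 1140 = -6091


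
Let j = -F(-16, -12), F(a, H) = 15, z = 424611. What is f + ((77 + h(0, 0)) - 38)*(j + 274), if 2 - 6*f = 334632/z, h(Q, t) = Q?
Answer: 4289081476/424611 ≈ 10101.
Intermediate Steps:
j = -15 (j = -1*15 = -15)
f = 85765/424611 (f = 1/3 - 55772/424611 = 85765/424611 ≈ 0.20198)
f + ((77 + h(0, 0)) - 38)*(j + 274) = 85765/424611 + ((77 + 0) - 38)*(-15 + 274) = 85765/424611 + (77 - 38)*259 = 85765/424611 + 39*259 = 85765/424611 + 10101 = 4289081476/424611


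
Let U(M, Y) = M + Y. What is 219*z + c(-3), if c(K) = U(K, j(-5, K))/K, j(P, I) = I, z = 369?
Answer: 80813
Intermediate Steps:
c(K) = 2 (c(K) = (K + K)/K = (2*K)/K = 2)
219*z + c(-3) = 219*369 + 2 = 80811 + 2 = 80813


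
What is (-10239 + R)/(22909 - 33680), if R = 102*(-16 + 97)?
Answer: 1977/10771 ≈ 0.18355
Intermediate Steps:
R = 8262 (R = 102*81 = 8262)
(-10239 + R)/(22909 - 33680) = (-10239 + 8262)/(22909 - 33680) = -1977/(-10771) = -1977*(-1/10771) = 1977/10771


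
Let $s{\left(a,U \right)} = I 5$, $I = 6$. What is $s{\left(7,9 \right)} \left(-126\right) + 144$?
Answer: $-3636$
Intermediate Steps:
$s{\left(a,U \right)} = 30$ ($s{\left(a,U \right)} = 6 \cdot 5 = 30$)
$s{\left(7,9 \right)} \left(-126\right) + 144 = 30 \left(-126\right) + 144 = -3780 + 144 = -3636$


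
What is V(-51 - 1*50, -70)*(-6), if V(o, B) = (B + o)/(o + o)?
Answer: -513/101 ≈ -5.0792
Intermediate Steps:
V(o, B) = (B + o)/(2*o) (V(o, B) = (B + o)/((2*o)) = (B + o)*(1/(2*o)) = (B + o)/(2*o))
V(-51 - 1*50, -70)*(-6) = ((-70 + (-51 - 1*50))/(2*(-51 - 1*50)))*(-6) = ((-70 + (-51 - 50))/(2*(-51 - 50)))*(-6) = ((½)*(-70 - 101)/(-101))*(-6) = ((½)*(-1/101)*(-171))*(-6) = (171/202)*(-6) = -513/101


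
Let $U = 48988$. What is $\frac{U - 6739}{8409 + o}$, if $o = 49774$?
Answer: $\frac{42249}{58183} \approx 0.72614$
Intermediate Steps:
$\frac{U - 6739}{8409 + o} = \frac{48988 - 6739}{8409 + 49774} = \frac{42249}{58183}$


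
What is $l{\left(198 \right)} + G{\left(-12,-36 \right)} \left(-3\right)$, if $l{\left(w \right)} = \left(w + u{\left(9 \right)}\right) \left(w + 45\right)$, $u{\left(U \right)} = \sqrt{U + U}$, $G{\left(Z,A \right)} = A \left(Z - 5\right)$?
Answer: $46278 + 729 \sqrt{2} \approx 47309.0$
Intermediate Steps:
$G{\left(Z,A \right)} = A \left(-5 + Z\right)$
$u{\left(U \right)} = \sqrt{2} \sqrt{U}$ ($u{\left(U \right)} = \sqrt{2 U} = \sqrt{2} \sqrt{U}$)
$l{\left(w \right)} = \left(45 + w\right) \left(w + 3 \sqrt{2}\right)$ ($l{\left(w \right)} = \left(w + \sqrt{2} \sqrt{9}\right) \left(w + 45\right) = \left(w + \sqrt{2} \cdot 3\right) \left(45 + w\right) = \left(w + 3 \sqrt{2}\right) \left(45 + w\right) = \left(45 + w\right) \left(w + 3 \sqrt{2}\right)$)
$l{\left(198 \right)} + G{\left(-12,-36 \right)} \left(-3\right) = \left(198^{2} + 45 \cdot 198 + 135 \sqrt{2} + 3 \cdot 198 \sqrt{2}\right) + - 36 \left(-5 - 12\right) \left(-3\right) = \left(39204 + 8910 + 135 \sqrt{2} + 594 \sqrt{2}\right) + \left(-36\right) \left(-17\right) \left(-3\right) = \left(48114 + 729 \sqrt{2}\right) + 612 \left(-3\right) = \left(48114 + 729 \sqrt{2}\right) - 1836 = 46278 + 729 \sqrt{2}$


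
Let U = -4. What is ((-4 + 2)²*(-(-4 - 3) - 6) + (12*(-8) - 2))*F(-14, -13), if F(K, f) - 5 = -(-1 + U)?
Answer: -940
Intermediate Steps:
F(K, f) = 10 (F(K, f) = 5 - (-1 - 4) = 5 - 1*(-5) = 5 + 5 = 10)
((-4 + 2)²*(-(-4 - 3) - 6) + (12*(-8) - 2))*F(-14, -13) = ((-4 + 2)²*(-(-4 - 3) - 6) + (12*(-8) - 2))*10 = ((-2)²*(-1*(-7) - 6) + (-96 - 2))*10 = (4*(7 - 6) - 98)*10 = (4*1 - 98)*10 = (4 - 98)*10 = -94*10 = -940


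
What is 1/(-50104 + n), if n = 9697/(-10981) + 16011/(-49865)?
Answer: -547567565/27435984634456 ≈ -1.9958e-5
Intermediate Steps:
n = -659357696/547567565 (n = 9697*(-1/10981) + 16011*(-1/49865) = -9697/10981 - 16011/49865 = -659357696/547567565 ≈ -1.2042)
1/(-50104 + n) = 1/(-50104 - 659357696/547567565) = 1/(-27435984634456/547567565) = -547567565/27435984634456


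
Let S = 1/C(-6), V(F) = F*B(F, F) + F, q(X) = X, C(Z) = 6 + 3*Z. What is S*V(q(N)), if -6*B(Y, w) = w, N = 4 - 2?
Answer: -⅑ ≈ -0.11111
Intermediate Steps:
N = 2
B(Y, w) = -w/6
V(F) = F - F²/6 (V(F) = F*(-F/6) + F = -F²/6 + F = F - F²/6)
S = -1/12 (S = 1/(6 + 3*(-6)) = 1/(6 - 18) = 1/(-12) = -1/12 ≈ -0.083333)
S*V(q(N)) = -2*(6 - 1*2)/72 = -2*(6 - 2)/72 = -2*4/72 = -1/12*4/3 = -⅑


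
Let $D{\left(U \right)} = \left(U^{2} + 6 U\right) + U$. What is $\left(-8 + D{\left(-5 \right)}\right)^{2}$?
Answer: $324$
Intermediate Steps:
$D{\left(U \right)} = U^{2} + 7 U$
$\left(-8 + D{\left(-5 \right)}\right)^{2} = \left(-8 - 5 \left(7 - 5\right)\right)^{2} = \left(-8 - 10\right)^{2} = \left(-18\right)^{2} = 324$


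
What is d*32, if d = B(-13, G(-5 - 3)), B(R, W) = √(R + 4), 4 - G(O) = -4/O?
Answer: 96*I ≈ 96.0*I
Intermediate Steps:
G(O) = 4 + 4/O (G(O) = 4 - (-4)/O = 4 + 4/O)
B(R, W) = √(4 + R)
d = 3*I (d = √(4 - 13) = √(-9) = 3*I ≈ 3.0*I)
d*32 = (3*I)*32 = 96*I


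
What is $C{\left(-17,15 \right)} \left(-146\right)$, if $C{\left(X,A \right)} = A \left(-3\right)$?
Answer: $6570$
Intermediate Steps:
$C{\left(X,A \right)} = - 3 A$
$C{\left(-17,15 \right)} \left(-146\right) = \left(-3\right) 15 \left(-146\right) = \left(-45\right) \left(-146\right) = 6570$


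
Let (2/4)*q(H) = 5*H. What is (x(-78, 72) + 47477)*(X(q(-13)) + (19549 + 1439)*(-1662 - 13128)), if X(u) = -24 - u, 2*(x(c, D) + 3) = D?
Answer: -14747693789140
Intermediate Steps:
x(c, D) = -3 + D/2
q(H) = 10*H (q(H) = 2*(5*H) = 10*H)
(x(-78, 72) + 47477)*(X(q(-13)) + (19549 + 1439)*(-1662 - 13128)) = ((-3 + (½)*72) + 47477)*((-24 - 10*(-13)) + (19549 + 1439)*(-1662 - 13128)) = ((-3 + 36) + 47477)*((-24 - 1*(-130)) + 20988*(-14790)) = (33 + 47477)*((-24 + 130) - 310412520) = 47510*(106 - 310412520) = 47510*(-310412414) = -14747693789140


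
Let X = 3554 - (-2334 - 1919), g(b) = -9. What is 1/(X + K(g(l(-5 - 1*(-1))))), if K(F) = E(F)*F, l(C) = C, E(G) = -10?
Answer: 1/7897 ≈ 0.00012663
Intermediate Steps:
X = 7807 (X = 3554 - 1*(-4253) = 3554 + 4253 = 7807)
K(F) = -10*F
1/(X + K(g(l(-5 - 1*(-1))))) = 1/(7807 - 10*(-9)) = 1/(7807 + 90) = 1/7897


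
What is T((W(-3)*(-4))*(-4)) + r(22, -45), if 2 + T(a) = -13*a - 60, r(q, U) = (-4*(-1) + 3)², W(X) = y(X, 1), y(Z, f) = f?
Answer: -221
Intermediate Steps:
W(X) = 1
r(q, U) = 49 (r(q, U) = (4 + 3)² = 7² = 49)
T(a) = -62 - 13*a (T(a) = -2 + (-13*a - 60) = -2 + (-60 - 13*a) = -62 - 13*a)
T((W(-3)*(-4))*(-4)) + r(22, -45) = (-62 - 13*1*(-4)*(-4)) + 49 = (-62 - (-52)*(-4)) + 49 = (-62 - 13*16) + 49 = (-62 - 208) + 49 = -270 + 49 = -221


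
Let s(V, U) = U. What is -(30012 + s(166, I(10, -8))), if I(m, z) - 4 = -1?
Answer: -30015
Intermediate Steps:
I(m, z) = 3 (I(m, z) = 4 - 1 = 3)
-(30012 + s(166, I(10, -8))) = -(30012 + 3) = -1*30015 = -30015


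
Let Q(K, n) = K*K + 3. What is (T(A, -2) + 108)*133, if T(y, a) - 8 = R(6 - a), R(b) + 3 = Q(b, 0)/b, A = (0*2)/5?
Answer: 129143/8 ≈ 16143.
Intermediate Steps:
Q(K, n) = 3 + K**2 (Q(K, n) = K**2 + 3 = 3 + K**2)
A = 0 (A = 0*(1/5) = 0)
R(b) = -3 + (3 + b**2)/b
T(y, a) = 11 - a + 3/(6 - a) (T(y, a) = 8 + (-3 + (6 - a) + 3/(6 - a)) = 8 + (3 - a + 3/(6 - a)) = 11 - a + 3/(6 - a))
(T(A, -2) + 108)*133 = ((-69 - 1*(-2)**2 + 17*(-2))/(-6 - 2) + 108)*133 = ((-69 - 1*4 - 34)/(-8) + 108)*133 = (-(-69 - 4 - 34)/8 + 108)*133 = (-1/8*(-107) + 108)*133 = (107/8 + 108)*133 = (971/8)*133 = 129143/8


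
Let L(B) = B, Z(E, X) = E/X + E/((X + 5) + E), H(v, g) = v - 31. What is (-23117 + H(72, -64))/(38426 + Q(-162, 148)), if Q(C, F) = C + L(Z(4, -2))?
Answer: -80766/133919 ≈ -0.60310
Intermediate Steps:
H(v, g) = -31 + v
Z(E, X) = E/X + E/(5 + E + X) (Z(E, X) = E/X + E/((5 + X) + E) = E/X + E/(5 + E + X))
Q(C, F) = -10/7 + C (Q(C, F) = C + 4*(5 + 4 + 2*(-2))/(-2*(5 + 4 - 2)) = C + 4*(-½)*(5 + 4 - 4)/7 = C + 4*(-½)*(⅐)*5 = C - 10/7 = -10/7 + C)
(-23117 + H(72, -64))/(38426 + Q(-162, 148)) = (-23117 + (-31 + 72))/(38426 + (-10/7 - 162)) = (-23117 + 41)/(38426 - 1144/7) = -23076/267838/7 = -23076*7/267838 = -80766/133919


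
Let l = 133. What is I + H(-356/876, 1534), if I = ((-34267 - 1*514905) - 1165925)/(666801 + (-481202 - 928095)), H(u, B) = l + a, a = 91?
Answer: 168034201/742496 ≈ 226.31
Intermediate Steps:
H(u, B) = 224 (H(u, B) = 133 + 91 = 224)
I = 1715097/742496 (I = ((-34267 - 514905) - 1165925)/(666801 - 1409297) = (-549172 - 1165925)/(-742496) = -1715097*(-1/742496) = 1715097/742496 ≈ 2.3099)
I + H(-356/876, 1534) = 1715097/742496 + 224 = 168034201/742496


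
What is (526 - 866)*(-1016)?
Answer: 345440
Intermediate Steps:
(526 - 866)*(-1016) = -340*(-1016) = 345440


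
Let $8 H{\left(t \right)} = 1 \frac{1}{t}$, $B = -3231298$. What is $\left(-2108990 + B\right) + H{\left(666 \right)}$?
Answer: $- \frac{28453054463}{5328} \approx -5.3403 \cdot 10^{6}$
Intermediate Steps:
$H{\left(t \right)} = \frac{1}{8 t}$ ($H{\left(t \right)} = \frac{1 \frac{1}{t}}{8} = \frac{1}{8 t}$)
$\left(-2108990 + B\right) + H{\left(666 \right)} = \left(-2108990 - 3231298\right) + \frac{1}{8 \cdot 666} = -5340288 + \frac{1}{8} \cdot \frac{1}{666} = -5340288 + \frac{1}{5328} = - \frac{28453054463}{5328}$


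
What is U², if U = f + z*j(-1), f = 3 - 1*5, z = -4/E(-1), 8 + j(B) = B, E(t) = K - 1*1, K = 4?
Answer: 100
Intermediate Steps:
E(t) = 3 (E(t) = 4 - 1*1 = 4 - 1 = 3)
j(B) = -8 + B
z = -4/3 ≈ -1.3333
f = -2 (f = 3 - 5 = -2)
U = 10 (U = -2 - 4*(-8 - 1)/3 = -2 - 4/3*(-9) = -2 + 12 = 10)
U² = 10² = 100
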